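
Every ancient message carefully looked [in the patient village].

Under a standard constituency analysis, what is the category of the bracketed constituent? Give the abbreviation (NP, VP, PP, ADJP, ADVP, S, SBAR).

The span is built around the preposition "in" — a prepositional phrase (PP).

PP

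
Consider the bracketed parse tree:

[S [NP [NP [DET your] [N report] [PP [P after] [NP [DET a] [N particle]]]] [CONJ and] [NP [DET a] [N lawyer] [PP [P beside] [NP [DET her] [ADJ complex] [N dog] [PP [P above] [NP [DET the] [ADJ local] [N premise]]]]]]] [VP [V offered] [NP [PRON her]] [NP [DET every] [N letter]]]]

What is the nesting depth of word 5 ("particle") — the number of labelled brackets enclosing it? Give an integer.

Path from the root down to the word: S → NP → NP → PP → NP → N. That is 6 enclosing brackets.

6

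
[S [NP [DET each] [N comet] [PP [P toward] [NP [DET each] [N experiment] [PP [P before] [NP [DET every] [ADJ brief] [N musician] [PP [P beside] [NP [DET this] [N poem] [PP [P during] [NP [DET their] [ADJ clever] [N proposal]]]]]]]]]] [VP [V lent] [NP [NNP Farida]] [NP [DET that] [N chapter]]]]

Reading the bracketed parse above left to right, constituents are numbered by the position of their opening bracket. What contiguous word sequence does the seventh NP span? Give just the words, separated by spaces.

that chapter

In left-to-right order the NP constituents are "each comet toward each experiment before every brief musician beside this poem during their clever proposal"; "each experiment before every brief musician beside this poem during their clever proposal"; "every brief musician beside this poem during their clever proposal"; "this poem during their clever proposal"; "their clever proposal"; "Farida"; "that chapter". Number 7 is "that chapter".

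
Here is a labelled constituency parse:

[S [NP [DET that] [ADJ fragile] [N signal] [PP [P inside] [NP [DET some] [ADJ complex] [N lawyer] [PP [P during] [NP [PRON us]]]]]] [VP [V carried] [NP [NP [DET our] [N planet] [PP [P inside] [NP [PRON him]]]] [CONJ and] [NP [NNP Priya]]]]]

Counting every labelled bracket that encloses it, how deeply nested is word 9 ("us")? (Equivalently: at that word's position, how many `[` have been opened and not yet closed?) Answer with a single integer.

7

Counting open brackets not yet closed at "us": [S [NP [PP [NP [PP [NP [PRON = 7.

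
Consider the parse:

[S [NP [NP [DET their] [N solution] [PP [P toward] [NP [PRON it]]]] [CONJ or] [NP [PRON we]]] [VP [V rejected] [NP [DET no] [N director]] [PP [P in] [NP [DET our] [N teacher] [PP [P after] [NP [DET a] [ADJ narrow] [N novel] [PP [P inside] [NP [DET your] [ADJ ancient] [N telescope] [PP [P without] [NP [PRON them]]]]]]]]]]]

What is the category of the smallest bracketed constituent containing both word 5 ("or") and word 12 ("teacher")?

S

The smallest bracket enclosing both words is [S their solution toward it or we rejected no director in our teacher after a narrow novel inside your ancient telescope without them], so the label is S.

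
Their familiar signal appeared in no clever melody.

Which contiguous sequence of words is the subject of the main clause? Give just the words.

their familiar signal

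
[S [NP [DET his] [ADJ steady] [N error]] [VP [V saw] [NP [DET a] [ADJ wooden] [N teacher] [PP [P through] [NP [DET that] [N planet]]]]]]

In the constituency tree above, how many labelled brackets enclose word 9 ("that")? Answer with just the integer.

Counting open brackets not yet closed at "that": [S [VP [NP [PP [NP [DET = 6.

6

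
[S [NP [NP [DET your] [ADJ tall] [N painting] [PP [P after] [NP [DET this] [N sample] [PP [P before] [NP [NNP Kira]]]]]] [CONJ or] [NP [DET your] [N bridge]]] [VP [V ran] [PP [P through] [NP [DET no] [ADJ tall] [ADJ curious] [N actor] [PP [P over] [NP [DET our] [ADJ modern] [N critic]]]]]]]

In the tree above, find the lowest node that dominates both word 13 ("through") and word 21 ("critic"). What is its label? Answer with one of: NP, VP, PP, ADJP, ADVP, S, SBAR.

Both words fall inside [PP through no tall curious actor over our modern critic] (words 13–21), and no smaller constituent contains them both. Label: PP.

PP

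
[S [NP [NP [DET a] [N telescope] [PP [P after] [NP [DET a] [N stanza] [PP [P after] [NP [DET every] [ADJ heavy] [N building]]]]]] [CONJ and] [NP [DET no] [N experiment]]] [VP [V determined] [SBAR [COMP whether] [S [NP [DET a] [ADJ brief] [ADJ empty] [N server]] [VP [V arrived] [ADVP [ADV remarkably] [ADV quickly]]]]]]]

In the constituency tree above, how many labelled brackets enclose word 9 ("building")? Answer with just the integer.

Counting open brackets not yet closed at "building": [S [NP [NP [PP [NP [PP [NP [N = 8.

8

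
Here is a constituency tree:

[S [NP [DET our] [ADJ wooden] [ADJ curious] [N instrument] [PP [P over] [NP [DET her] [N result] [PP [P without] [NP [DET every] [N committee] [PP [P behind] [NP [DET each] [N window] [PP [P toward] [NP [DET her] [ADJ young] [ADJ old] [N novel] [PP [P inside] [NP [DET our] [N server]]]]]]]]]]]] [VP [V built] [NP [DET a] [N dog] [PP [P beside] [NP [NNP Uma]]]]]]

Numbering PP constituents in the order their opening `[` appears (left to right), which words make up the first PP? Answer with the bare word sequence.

In left-to-right order the PP constituents are "over her result without every committee behind each window toward her young old novel inside our server"; "without every committee behind each window toward her young old novel inside our server"; "behind each window toward her young old novel inside our server"; "toward her young old novel inside our server"; "inside our server"; "beside Uma". Number 1 is "over her result without every committee behind each window toward her young old novel inside our server".

over her result without every committee behind each window toward her young old novel inside our server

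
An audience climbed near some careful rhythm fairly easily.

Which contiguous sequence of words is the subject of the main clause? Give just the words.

"an audience" is the NP that combines with the VP headed by "climbed" to form the main clause — the subject.

an audience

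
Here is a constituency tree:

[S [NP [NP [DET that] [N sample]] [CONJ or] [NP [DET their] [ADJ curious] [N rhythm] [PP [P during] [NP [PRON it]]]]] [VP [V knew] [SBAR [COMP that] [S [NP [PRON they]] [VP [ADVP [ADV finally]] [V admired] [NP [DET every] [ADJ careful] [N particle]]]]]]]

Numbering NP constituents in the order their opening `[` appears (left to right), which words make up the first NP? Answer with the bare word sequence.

Opening `[NP` markers occur at word positions 1, 1, 4, 8, 11, 14; the first of these opens the constituent [NP that sample or their curious rhythm during it].

that sample or their curious rhythm during it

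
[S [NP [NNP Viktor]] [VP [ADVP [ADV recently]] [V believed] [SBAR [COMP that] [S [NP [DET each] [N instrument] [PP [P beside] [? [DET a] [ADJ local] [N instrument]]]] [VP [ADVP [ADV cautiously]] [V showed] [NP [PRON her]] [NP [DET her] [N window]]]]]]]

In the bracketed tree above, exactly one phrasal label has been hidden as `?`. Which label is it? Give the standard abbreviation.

The `?` node immediately contains: DET 'a', ADJ 'local', N 'instrument'. That is the internal structure of a noun phrase, so the label is NP.

NP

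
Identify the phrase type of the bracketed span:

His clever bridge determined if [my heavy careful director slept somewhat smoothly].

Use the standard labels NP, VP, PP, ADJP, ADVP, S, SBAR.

S

The span is built around the head "slept" — a clause (S).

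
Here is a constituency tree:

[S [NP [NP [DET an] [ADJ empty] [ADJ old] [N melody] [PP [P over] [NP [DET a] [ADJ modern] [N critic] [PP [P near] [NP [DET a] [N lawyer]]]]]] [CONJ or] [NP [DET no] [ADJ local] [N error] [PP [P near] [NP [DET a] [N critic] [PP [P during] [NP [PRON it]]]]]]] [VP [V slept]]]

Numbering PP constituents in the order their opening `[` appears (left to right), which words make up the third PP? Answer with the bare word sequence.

Opening `[PP` markers occur at word positions 5, 9, 16, 19; the third of these opens the constituent [PP near a critic during it].

near a critic during it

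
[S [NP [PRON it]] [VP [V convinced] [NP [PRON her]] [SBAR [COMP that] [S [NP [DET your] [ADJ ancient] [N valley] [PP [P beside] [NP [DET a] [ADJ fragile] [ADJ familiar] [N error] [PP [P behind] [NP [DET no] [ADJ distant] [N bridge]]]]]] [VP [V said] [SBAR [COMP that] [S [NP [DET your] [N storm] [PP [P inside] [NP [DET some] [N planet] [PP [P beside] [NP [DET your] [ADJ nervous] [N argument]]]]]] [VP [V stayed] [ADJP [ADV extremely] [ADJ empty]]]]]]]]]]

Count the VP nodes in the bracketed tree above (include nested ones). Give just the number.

3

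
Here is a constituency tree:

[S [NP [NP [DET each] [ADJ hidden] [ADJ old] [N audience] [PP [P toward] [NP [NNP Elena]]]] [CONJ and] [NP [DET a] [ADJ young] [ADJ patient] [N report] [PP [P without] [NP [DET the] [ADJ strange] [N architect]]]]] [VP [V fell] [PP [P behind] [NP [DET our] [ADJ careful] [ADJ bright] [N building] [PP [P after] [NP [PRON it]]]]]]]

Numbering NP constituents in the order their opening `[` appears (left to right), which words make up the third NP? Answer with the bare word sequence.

Elena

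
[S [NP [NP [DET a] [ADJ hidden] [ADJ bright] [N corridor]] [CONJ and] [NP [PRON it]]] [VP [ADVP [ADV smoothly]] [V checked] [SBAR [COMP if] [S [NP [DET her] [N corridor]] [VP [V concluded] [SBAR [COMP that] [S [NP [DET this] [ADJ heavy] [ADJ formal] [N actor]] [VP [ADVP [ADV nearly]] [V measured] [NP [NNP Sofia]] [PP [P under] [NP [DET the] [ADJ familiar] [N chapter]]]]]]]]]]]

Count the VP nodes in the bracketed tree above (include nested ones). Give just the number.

3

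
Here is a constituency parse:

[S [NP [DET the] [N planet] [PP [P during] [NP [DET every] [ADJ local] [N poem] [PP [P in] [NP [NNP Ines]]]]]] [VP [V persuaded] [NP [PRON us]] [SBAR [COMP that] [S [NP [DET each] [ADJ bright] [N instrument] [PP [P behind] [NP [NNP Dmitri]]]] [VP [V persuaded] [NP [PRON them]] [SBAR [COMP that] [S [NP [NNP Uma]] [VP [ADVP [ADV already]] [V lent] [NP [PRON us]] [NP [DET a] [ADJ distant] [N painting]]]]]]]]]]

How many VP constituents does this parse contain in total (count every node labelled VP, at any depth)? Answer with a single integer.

3

Listing each VP by its span: [VP persuaded us that each bright instrument behind Dmitri persuaded them that Uma already lent us a distant painting]; [VP persuaded them that Uma already lent us a distant painting]; [VP already lent us a distant painting] — that makes 3.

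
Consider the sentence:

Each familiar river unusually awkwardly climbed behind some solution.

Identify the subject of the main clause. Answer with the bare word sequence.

The subject of the main clause is the NP immediately before the verb "climbed": "each familiar river".

each familiar river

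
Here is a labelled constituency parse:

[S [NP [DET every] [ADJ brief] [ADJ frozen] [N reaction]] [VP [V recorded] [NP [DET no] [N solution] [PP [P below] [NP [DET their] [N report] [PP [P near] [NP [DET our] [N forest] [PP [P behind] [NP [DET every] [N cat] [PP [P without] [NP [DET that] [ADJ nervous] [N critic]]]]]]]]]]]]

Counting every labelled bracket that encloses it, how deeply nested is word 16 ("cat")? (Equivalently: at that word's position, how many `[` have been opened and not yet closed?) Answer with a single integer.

10

The word sits inside N, which is inside NP, inside PP, inside NP, inside PP, inside NP, inside PP, inside NP, inside VP, inside S — 10 brackets in all.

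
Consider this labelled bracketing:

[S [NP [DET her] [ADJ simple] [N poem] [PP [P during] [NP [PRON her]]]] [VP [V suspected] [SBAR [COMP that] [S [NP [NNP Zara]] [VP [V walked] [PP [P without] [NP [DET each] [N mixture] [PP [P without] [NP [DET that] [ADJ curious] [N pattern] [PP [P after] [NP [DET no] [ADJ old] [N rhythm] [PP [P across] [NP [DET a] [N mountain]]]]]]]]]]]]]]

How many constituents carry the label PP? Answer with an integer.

5

Scanning left to right, an opening `[PP` appears at word positions 4, 10, 13, 17, 21 — 5 in total.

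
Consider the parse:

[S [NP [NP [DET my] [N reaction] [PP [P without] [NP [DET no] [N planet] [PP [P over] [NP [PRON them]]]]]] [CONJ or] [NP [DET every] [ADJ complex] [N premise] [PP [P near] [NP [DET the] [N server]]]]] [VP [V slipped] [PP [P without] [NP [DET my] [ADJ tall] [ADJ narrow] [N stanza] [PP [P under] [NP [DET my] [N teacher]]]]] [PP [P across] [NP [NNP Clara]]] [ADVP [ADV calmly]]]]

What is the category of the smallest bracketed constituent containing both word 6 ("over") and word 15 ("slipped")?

S

Word 6 lies under S → NP → NP → PP → NP → PP → P; word 15 lies under S → VP → V. The lowest shared node is the S.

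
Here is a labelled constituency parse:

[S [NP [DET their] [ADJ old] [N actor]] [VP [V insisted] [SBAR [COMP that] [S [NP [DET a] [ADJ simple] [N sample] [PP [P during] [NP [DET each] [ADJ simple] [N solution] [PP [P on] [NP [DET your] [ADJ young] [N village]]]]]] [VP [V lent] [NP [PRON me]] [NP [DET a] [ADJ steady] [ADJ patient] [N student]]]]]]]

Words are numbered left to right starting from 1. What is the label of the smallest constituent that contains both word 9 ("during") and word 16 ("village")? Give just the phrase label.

Word 9 lies under S → VP → SBAR → S → NP → PP → P; word 16 lies under S → VP → SBAR → S → NP → PP → NP → PP → NP → N. The lowest shared node is the PP.

PP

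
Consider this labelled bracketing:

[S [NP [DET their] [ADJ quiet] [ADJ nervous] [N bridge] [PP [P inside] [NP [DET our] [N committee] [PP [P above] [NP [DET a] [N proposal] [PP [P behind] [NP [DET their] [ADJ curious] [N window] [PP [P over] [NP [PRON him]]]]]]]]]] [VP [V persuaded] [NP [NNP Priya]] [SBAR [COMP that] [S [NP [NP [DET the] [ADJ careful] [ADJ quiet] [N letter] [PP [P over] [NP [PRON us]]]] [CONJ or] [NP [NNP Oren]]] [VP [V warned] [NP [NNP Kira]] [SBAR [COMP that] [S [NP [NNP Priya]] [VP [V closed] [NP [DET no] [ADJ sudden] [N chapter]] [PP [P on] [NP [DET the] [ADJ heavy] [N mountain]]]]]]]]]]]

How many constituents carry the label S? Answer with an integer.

3

Listing each S by its span: [S their quiet nervous bridge inside our committee above a proposal behind their curious window over him persuaded Priya that the careful quiet letter over us or Oren warned Kira that Priya closed no sudden chapter on the heavy mountain]; [S the careful quiet letter over us or Oren warned Kira that Priya closed no sudden chapter on the heavy mountain]; [S Priya closed no sudden chapter on the heavy mountain] — that makes 3.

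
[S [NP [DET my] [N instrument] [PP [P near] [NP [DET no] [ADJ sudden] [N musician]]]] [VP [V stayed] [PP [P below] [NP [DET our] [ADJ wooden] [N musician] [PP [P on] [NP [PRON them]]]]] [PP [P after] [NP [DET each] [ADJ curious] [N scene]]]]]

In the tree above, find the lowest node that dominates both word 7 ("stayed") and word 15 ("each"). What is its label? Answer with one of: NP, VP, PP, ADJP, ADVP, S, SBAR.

VP

Word 7 lies under S → VP → V; word 15 lies under S → VP → PP → NP → DET. The lowest shared node is the VP.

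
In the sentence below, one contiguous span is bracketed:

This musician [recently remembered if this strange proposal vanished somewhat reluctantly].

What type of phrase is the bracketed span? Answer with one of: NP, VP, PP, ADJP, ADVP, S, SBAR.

"remembered" is the head of the bracketed span, so the span is a verb phrase: VP.

VP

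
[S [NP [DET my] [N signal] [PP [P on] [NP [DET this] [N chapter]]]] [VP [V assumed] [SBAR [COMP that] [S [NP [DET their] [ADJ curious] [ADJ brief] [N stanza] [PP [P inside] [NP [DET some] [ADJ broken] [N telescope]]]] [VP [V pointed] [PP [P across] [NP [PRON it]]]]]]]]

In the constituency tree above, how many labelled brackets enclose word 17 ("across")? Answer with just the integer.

7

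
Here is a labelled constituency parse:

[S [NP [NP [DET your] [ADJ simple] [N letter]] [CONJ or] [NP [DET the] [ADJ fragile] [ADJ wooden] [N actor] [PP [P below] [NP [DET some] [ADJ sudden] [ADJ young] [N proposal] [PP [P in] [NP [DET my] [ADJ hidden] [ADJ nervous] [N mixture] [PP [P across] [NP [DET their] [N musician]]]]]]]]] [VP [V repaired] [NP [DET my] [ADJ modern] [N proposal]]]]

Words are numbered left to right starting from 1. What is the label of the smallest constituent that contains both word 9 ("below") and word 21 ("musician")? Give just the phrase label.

PP

Both words fall inside [PP below some sudden young proposal in my hidden nervous mixture across their musician] (words 9–21), and no smaller constituent contains them both. Label: PP.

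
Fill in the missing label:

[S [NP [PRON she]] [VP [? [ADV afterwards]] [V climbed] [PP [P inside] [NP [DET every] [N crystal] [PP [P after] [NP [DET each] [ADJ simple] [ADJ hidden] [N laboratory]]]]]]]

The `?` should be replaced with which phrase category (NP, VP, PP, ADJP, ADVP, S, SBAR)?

A constituent whose immediate children are ADV 'afterwards' is an adverb phrase: ADVP.

ADVP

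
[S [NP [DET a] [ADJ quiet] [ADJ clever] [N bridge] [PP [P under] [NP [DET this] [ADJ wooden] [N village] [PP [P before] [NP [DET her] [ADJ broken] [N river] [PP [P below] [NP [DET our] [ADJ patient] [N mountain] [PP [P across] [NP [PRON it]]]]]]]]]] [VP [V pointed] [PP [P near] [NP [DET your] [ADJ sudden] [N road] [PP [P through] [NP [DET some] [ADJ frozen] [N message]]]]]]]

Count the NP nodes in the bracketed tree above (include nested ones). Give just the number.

Listing each NP by its span: [NP a quiet clever bridge under this wooden village before her broken river below our patient mountain across it]; [NP this wooden village before her broken river below our patient mountain across it]; [NP her broken river below our patient mountain across it]; [NP our patient mountain across it]; [NP it]; [NP your sudden road through some frozen message] … — that makes 7.

7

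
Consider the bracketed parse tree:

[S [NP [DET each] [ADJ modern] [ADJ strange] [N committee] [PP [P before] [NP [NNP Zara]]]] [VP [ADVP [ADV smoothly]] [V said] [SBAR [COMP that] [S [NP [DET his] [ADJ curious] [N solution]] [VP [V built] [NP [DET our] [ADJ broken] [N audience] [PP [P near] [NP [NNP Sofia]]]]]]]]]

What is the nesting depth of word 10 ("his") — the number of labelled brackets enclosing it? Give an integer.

Counting open brackets not yet closed at "his": [S [VP [SBAR [S [NP [DET = 6.

6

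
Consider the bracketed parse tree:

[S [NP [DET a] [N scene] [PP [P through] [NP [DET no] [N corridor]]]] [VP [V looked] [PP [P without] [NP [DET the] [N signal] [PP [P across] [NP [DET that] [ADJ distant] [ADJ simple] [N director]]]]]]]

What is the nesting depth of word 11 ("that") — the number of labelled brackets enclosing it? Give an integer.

7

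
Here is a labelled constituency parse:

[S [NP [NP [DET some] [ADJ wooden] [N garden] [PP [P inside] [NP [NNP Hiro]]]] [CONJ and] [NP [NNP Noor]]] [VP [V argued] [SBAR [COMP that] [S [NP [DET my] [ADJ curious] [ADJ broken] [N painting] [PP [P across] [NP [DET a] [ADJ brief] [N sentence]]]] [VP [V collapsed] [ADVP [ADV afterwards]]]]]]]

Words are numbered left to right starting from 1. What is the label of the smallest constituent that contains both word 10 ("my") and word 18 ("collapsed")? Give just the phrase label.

S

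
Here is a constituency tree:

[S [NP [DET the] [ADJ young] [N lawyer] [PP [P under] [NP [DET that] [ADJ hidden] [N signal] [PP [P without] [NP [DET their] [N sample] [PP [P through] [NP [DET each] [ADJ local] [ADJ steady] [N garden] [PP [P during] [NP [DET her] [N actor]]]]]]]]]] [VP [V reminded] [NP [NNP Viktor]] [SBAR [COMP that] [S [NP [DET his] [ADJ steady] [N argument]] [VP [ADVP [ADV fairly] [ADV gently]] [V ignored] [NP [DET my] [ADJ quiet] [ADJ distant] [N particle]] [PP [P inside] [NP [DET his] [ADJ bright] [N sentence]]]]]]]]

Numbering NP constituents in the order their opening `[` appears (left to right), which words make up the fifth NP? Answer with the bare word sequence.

her actor

Opening `[NP` markers occur at word positions 1, 5, 9, 12, 17, 20, 22, 28, 33; the fifth of these opens the constituent [NP her actor].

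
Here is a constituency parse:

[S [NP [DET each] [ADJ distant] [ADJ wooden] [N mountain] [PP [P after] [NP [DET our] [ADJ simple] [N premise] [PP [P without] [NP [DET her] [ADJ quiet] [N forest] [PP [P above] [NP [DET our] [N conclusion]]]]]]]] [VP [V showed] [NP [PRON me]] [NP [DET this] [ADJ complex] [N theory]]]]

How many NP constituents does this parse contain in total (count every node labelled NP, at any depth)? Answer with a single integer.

6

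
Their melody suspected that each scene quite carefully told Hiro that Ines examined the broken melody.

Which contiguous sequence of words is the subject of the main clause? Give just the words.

"their melody" is the NP that combines with the VP headed by "suspected" to form the main clause — the subject.

their melody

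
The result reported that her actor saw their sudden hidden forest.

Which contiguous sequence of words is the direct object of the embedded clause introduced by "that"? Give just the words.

"saw" heads the VP of the embedded clause introduced by "that", and "their sudden hidden forest" is its direct object.

their sudden hidden forest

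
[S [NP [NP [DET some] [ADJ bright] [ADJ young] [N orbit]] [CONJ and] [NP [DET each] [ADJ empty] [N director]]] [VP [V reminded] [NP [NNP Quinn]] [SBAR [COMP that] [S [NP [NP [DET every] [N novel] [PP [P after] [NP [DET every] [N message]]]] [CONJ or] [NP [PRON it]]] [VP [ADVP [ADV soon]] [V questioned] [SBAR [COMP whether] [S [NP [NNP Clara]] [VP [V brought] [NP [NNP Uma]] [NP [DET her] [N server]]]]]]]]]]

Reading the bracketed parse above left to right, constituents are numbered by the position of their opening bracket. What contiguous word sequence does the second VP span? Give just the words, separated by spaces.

The VP opening brackets appear, in order, over: "reminded Quinn that every novel after every message or it soon questioned whether Clara brought Uma her server"; "soon questioned whether Clara brought Uma her server"; "brought Uma her server". The second one spans "soon questioned whether Clara brought Uma her server".

soon questioned whether Clara brought Uma her server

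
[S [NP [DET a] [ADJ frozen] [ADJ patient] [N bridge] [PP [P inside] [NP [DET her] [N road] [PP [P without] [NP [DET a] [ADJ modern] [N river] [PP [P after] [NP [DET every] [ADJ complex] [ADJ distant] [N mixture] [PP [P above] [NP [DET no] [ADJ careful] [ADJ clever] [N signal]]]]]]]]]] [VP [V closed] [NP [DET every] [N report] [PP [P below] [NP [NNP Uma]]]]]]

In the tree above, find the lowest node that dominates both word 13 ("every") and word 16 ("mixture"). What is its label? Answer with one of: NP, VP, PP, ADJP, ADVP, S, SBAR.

Word 13 lies under S → NP → PP → NP → PP → NP → PP → NP → DET; word 16 lies under S → NP → PP → NP → PP → NP → PP → NP → N. The lowest shared node is the NP.

NP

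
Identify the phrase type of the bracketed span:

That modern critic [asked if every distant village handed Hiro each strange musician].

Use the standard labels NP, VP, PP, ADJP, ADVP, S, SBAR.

"asked" is the head of the bracketed span, so the span is a verb phrase: VP.

VP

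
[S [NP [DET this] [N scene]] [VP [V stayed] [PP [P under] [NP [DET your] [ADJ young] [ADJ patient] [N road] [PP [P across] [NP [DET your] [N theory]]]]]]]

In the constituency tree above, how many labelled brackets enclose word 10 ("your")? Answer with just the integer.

7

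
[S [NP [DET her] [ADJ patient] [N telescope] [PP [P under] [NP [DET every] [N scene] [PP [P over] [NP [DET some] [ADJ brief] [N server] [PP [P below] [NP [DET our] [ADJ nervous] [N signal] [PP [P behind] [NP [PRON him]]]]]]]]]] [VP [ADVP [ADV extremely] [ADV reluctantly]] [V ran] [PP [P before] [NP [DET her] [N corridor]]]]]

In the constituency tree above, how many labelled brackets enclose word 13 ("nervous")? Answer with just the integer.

9

Counting open brackets not yet closed at "nervous": [S [NP [PP [NP [PP [NP [PP [NP [ADJ = 9.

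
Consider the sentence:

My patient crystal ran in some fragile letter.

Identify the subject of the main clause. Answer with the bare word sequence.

my patient crystal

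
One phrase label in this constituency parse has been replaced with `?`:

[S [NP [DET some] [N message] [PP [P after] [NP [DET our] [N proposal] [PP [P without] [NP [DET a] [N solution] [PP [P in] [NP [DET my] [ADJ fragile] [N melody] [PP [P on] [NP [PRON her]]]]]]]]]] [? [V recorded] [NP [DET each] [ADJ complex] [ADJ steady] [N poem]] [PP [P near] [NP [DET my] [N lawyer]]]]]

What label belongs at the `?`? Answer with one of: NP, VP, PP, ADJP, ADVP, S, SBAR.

Looking at what the `?` directly dominates — V 'recorded', NP, PP — this is a verb phrase (VP).

VP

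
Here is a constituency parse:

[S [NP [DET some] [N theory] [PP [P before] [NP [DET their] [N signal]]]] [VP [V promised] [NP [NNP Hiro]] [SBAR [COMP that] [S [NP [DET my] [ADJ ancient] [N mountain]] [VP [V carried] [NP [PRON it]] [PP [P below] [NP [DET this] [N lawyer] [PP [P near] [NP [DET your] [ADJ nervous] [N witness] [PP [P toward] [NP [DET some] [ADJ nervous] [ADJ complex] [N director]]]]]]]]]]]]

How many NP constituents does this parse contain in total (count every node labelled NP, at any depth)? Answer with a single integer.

The NP constituents are: [NP some theory before their signal]; [NP their signal]; [NP Hiro]; [NP my ancient mountain]; [NP it]; [NP this lawyer near your nervous witness toward some nervous complex director] …. Total: 8.

8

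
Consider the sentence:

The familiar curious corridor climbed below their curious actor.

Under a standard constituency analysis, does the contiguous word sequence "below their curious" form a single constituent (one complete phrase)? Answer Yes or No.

No

"below" belongs to the preposition "below" while "curious" belongs to the noun phrase "their curious actor"; a span that runs across that boundary is not a single phrase.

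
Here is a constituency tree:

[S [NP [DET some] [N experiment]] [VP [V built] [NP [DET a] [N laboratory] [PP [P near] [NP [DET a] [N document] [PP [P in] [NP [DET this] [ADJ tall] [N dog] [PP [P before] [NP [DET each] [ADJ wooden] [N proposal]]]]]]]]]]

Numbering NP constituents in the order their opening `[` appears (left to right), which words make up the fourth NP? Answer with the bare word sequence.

this tall dog before each wooden proposal

The NP opening brackets appear, in order, over: "some experiment"; "a laboratory near a document in this tall dog before each wooden proposal"; "a document in this tall dog before each wooden proposal"; "this tall dog before each wooden proposal"; "each wooden proposal". The fourth one spans "this tall dog before each wooden proposal".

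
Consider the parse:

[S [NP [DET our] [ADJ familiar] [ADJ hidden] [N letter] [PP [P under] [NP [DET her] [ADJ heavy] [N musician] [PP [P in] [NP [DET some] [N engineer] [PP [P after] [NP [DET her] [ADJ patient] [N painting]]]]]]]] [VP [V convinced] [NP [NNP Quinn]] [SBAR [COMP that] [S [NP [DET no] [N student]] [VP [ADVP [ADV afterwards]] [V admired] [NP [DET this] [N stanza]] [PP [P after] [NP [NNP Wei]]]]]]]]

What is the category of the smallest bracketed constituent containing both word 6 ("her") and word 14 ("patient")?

NP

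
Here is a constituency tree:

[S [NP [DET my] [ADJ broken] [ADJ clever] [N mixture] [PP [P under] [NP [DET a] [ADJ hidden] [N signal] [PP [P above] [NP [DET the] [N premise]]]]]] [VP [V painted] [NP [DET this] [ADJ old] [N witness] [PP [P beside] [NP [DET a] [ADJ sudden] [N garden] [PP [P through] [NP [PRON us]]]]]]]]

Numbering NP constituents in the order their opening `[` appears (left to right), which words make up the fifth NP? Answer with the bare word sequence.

a sudden garden through us

Opening `[NP` markers occur at word positions 1, 6, 10, 13, 17, 21; the fifth of these opens the constituent [NP a sudden garden through us].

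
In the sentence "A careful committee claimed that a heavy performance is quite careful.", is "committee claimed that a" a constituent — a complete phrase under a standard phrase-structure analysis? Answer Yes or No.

No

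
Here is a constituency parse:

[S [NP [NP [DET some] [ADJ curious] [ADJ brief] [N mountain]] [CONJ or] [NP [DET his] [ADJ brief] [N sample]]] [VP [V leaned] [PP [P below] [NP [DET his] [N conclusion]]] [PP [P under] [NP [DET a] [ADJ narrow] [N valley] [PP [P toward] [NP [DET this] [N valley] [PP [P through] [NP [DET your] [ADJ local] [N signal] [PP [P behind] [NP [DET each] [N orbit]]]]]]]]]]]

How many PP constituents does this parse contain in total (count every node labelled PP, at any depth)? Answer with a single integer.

5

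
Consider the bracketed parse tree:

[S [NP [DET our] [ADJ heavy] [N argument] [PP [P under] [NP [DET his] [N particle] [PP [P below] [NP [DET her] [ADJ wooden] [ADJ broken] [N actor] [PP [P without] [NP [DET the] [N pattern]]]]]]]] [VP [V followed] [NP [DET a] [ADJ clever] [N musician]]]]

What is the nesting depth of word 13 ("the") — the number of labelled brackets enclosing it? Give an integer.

9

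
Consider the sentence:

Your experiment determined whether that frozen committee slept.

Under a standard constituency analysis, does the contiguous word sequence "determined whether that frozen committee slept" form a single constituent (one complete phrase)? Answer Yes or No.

Yes

"determined whether that frozen committee slept" is exactly the verb phrase [VP determined whether that frozen committee slept], a complete constituent.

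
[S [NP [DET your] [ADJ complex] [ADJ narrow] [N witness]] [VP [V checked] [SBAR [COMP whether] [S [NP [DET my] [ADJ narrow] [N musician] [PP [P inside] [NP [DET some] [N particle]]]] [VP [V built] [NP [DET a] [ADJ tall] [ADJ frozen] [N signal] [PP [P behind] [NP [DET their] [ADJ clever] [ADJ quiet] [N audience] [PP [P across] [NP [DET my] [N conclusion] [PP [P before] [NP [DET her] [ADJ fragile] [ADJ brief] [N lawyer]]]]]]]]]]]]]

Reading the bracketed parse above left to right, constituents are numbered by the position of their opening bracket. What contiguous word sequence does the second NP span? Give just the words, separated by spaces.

In left-to-right order the NP constituents are "your complex narrow witness"; "my narrow musician inside some particle"; "some particle"; "a tall frozen signal behind their clever quiet audience across my conclusion before her fragile brief lawyer"; "their clever quiet audience across my conclusion before her fragile brief lawyer"; "my conclusion before her fragile brief lawyer"; "her fragile brief lawyer". Number 2 is "my narrow musician inside some particle".

my narrow musician inside some particle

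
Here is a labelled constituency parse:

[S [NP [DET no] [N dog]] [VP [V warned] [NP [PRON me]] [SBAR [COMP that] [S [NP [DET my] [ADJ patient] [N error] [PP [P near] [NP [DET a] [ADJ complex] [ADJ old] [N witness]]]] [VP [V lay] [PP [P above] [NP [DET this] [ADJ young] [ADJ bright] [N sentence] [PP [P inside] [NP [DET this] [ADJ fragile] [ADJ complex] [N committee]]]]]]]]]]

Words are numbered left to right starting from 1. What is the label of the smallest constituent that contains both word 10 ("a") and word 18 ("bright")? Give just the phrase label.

S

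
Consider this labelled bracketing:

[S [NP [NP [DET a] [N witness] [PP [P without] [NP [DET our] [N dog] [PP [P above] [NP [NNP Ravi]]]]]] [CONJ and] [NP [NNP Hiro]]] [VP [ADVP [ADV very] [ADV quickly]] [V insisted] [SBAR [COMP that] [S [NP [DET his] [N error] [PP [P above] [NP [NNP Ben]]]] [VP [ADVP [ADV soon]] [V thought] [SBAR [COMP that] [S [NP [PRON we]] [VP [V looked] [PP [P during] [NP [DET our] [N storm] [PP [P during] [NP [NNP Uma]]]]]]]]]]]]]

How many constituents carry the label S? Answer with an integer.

3

The S constituents are: [S a witness without our dog above Ravi and Hiro very quickly insisted that his error above Ben soon thought that we looked during our storm during Uma]; [S his error above Ben soon thought that we looked during our storm during Uma]; [S we looked during our storm during Uma]. Total: 3.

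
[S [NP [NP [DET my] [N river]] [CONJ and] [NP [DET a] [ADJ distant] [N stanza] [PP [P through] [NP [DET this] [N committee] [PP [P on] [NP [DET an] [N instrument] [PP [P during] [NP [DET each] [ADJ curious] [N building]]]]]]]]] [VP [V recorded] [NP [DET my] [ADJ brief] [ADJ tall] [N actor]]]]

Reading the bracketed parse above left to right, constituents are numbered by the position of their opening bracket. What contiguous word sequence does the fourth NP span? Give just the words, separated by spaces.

this committee on an instrument during each curious building

Opening `[NP` markers occur at word positions 1, 1, 4, 8, 11, 14, 18; the fourth of these opens the constituent [NP this committee on an instrument during each curious building].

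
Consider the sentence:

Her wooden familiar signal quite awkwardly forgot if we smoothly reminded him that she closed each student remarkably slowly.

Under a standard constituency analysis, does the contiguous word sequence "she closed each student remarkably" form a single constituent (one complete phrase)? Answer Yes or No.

No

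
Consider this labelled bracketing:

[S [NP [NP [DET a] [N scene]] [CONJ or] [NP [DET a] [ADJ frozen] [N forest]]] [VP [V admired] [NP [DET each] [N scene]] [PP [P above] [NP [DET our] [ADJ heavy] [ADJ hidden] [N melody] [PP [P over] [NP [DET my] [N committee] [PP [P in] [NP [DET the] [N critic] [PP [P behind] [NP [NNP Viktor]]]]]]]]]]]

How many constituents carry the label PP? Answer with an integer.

Listing each PP by its span: [PP above our heavy hidden melody over my committee in the critic behind Viktor]; [PP over my committee in the critic behind Viktor]; [PP in the critic behind Viktor]; [PP behind Viktor] — that makes 4.

4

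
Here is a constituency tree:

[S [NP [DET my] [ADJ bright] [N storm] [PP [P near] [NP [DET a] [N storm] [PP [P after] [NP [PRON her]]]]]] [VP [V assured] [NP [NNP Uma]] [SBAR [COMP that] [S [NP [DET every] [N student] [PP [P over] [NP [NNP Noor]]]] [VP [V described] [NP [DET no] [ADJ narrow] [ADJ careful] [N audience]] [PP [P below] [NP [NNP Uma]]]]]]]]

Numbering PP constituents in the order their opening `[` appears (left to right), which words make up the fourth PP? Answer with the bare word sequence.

Opening `[PP` markers occur at word positions 4, 7, 14, 21; the fourth of these opens the constituent [PP below Uma].

below Uma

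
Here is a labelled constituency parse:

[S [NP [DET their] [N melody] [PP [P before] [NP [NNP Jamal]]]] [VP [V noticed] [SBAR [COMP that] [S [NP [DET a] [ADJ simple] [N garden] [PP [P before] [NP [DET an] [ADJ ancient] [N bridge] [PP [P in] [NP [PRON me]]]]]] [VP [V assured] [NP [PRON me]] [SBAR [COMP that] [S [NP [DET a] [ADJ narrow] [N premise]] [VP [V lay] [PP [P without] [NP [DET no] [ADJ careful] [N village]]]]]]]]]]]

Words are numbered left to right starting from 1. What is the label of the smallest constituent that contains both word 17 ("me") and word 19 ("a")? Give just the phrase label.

The smallest bracket enclosing both words is [VP assured me that a narrow premise lay without no careful village], so the label is VP.

VP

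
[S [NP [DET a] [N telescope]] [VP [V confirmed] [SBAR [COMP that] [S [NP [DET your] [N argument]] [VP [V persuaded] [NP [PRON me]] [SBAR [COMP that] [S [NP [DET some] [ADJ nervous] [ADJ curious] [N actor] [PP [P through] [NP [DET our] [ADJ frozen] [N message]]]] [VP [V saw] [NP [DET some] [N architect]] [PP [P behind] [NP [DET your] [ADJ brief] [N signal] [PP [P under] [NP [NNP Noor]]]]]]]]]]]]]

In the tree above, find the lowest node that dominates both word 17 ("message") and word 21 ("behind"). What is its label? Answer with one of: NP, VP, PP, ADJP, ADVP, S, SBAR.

S

The smallest bracket enclosing both words is [S some nervous curious actor through our frozen message saw some architect behind your brief signal under Noor], so the label is S.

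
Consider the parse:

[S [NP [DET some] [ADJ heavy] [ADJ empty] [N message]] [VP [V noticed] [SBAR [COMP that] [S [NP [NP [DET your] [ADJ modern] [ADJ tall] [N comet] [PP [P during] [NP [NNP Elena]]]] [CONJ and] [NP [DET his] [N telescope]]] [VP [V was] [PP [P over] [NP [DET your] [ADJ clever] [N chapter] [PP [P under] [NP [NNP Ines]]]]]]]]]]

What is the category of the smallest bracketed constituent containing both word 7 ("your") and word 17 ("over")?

Both words fall inside [S your modern tall comet during Elena and his telescope was over your clever chapter under Ines] (words 7–22), and no smaller constituent contains them both. Label: S.

S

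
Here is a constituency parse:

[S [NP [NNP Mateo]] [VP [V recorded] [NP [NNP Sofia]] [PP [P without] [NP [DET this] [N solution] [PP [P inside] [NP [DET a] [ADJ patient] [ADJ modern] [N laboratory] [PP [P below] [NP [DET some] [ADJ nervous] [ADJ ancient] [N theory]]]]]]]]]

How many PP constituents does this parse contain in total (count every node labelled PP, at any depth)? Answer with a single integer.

The PP constituents are: [PP without this solution inside a patient modern laboratory below some nervous ancient theory]; [PP inside a patient modern laboratory below some nervous ancient theory]; [PP below some nervous ancient theory]. Total: 3.

3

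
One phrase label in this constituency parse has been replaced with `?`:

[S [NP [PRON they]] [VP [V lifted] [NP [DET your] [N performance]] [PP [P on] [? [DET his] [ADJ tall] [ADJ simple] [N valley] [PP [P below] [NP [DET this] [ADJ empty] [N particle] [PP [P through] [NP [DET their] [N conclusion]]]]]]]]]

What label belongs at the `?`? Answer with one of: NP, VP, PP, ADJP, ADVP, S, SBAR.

NP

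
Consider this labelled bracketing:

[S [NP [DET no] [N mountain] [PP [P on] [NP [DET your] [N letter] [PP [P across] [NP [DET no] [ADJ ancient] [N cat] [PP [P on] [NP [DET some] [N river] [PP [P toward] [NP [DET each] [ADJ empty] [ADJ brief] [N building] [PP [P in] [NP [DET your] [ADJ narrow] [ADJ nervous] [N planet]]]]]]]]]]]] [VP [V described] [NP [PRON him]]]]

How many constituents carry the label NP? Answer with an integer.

7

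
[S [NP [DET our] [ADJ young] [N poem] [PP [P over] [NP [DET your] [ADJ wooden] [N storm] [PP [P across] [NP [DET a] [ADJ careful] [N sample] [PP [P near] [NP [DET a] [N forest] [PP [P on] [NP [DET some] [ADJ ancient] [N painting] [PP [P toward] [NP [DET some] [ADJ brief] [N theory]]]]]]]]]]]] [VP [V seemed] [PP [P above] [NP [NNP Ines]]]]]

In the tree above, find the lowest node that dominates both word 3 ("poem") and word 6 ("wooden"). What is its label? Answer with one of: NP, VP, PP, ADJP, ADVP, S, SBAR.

NP

Word 3 lies under S → NP → N; word 6 lies under S → NP → PP → NP → ADJ. The lowest shared node is the NP.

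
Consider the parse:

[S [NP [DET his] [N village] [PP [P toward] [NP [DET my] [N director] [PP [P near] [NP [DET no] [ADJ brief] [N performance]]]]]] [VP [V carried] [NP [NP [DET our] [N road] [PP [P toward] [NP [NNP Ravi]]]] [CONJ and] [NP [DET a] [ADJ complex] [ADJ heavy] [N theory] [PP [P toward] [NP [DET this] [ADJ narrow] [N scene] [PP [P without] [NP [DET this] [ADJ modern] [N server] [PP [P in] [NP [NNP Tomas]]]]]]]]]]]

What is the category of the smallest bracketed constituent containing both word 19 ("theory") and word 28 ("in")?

NP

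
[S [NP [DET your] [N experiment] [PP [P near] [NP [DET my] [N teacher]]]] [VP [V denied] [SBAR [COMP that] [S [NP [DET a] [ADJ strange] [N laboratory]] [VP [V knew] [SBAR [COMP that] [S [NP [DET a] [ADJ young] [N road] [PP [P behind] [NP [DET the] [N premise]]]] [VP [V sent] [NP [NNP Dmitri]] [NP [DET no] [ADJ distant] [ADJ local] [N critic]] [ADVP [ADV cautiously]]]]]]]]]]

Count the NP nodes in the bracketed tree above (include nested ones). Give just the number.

7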